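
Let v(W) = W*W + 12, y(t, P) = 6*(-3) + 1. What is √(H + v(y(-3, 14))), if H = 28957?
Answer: √29258 ≈ 171.05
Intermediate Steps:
y(t, P) = -17 (y(t, P) = -18 + 1 = -17)
v(W) = 12 + W² (v(W) = W² + 12 = 12 + W²)
√(H + v(y(-3, 14))) = √(28957 + (12 + (-17)²)) = √(28957 + (12 + 289)) = √(28957 + 301) = √29258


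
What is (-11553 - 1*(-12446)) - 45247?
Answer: -44354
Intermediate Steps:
(-11553 - 1*(-12446)) - 45247 = (-11553 + 12446) - 45247 = 893 - 45247 = -44354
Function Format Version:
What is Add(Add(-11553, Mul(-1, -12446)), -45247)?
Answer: -44354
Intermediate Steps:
Add(Add(-11553, Mul(-1, -12446)), -45247) = Add(Add(-11553, 12446), -45247) = Add(893, -45247) = -44354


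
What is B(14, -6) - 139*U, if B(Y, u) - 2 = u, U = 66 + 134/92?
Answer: -431501/46 ≈ -9380.5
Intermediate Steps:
U = 3103/46 (U = 66 + 134*(1/92) = 66 + 67/46 = 3103/46 ≈ 67.457)
B(Y, u) = 2 + u
B(14, -6) - 139*U = (2 - 6) - 139*3103/46 = -4 - 431317/46 = -431501/46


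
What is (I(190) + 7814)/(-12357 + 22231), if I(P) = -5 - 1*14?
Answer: 7795/9874 ≈ 0.78945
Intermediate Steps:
I(P) = -19 (I(P) = -5 - 14 = -19)
(I(190) + 7814)/(-12357 + 22231) = (-19 + 7814)/(-12357 + 22231) = 7795/9874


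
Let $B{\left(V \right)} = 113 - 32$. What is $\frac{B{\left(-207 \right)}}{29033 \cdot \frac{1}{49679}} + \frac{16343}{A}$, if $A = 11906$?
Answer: $\frac{48384218413}{345666898} \approx 139.97$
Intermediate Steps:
$B{\left(V \right)} = 81$ ($B{\left(V \right)} = 113 - 32 = 81$)
$\frac{B{\left(-207 \right)}}{29033 \cdot \frac{1}{49679}} + \frac{16343}{A} = \frac{81}{29033 \cdot \frac{1}{49679}} + \frac{16343}{11906} = \frac{81}{29033 \cdot \frac{1}{49679}} + 16343 \cdot \frac{1}{11906} = \frac{81}{\frac{29033}{49679}} + \frac{16343}{11906} = 81 \cdot \frac{49679}{29033} + \frac{16343}{11906} = \frac{4023999}{29033} + \frac{16343}{11906} = \frac{48384218413}{345666898}$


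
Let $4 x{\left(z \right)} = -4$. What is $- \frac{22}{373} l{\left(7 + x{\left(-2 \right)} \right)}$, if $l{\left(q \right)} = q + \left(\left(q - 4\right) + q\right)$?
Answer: $- \frac{308}{373} \approx -0.82574$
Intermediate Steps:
$x{\left(z \right)} = -1$ ($x{\left(z \right)} = \frac{1}{4} \left(-4\right) = -1$)
$l{\left(q \right)} = -4 + 3 q$ ($l{\left(q \right)} = q + \left(\left(-4 + q\right) + q\right) = q + \left(-4 + 2 q\right) = -4 + 3 q$)
$- \frac{22}{373} l{\left(7 + x{\left(-2 \right)} \right)} = - \frac{22}{373} \left(-4 + 3 \left(7 - 1\right)\right) = \left(-22\right) \frac{1}{373} \left(-4 + 3 \cdot 6\right) = - \frac{22 \left(-4 + 18\right)}{373} = \left(- \frac{22}{373}\right) 14 = - \frac{308}{373}$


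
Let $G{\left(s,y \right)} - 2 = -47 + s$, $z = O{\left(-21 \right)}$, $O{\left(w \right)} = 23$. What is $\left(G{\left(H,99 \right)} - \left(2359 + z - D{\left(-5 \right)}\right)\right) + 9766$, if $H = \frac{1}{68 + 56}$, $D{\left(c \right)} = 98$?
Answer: $\frac{922189}{124} \approx 7437.0$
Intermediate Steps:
$z = 23$
$H = \frac{1}{124} \approx 0.0080645$
$G{\left(s,y \right)} = -45 + s$ ($G{\left(s,y \right)} = 2 + \left(-47 + s\right) = -45 + s$)
$\left(G{\left(H,99 \right)} - \left(2359 + z - D{\left(-5 \right)}\right)\right) + 9766 = \left(\left(-45 + \frac{1}{124}\right) + \left(98 - 2382\right)\right) + 9766 = \left(- \frac{5579}{124} + \left(98 - 2382\right)\right) + 9766 = \left(- \frac{5579}{124} - 2284\right) + 9766 = - \frac{288795}{124} + 9766 = \frac{922189}{124}$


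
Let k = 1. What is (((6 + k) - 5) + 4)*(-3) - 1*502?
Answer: -520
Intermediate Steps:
(((6 + k) - 5) + 4)*(-3) - 1*502 = (((6 + 1) - 5) + 4)*(-3) - 1*502 = ((7 - 5) + 4)*(-3) - 502 = (2 + 4)*(-3) - 502 = 6*(-3) - 502 = -18 - 502 = -520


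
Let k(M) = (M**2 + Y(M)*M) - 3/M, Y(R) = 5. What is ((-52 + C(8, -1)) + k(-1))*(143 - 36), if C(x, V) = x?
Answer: -4815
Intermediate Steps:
k(M) = M**2 - 3/M + 5*M (k(M) = (M**2 + 5*M) - 3/M = M**2 - 3/M + 5*M)
((-52 + C(8, -1)) + k(-1))*(143 - 36) = ((-52 + 8) + (-3 + (-1)**2*(5 - 1))/(-1))*(143 - 36) = (-44 - (-3 + 1*4))*107 = (-44 - (-3 + 4))*107 = (-44 - 1*1)*107 = (-44 - 1)*107 = -45*107 = -4815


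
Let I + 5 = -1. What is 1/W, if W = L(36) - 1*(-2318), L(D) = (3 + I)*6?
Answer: 1/2300 ≈ 0.00043478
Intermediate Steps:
I = -6 (I = -5 - 1 = -6)
L(D) = -18 (L(D) = (3 - 6)*6 = -3*6 = -18)
W = 2300 (W = -18 - 1*(-2318) = -18 + 2318 = 2300)
1/W = 1/2300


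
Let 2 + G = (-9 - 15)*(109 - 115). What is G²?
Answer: 20164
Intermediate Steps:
G = 142 (G = -2 + (-9 - 15)*(109 - 115) = -2 - 24*(-6) = -2 + 144 = 142)
G² = 142² = 20164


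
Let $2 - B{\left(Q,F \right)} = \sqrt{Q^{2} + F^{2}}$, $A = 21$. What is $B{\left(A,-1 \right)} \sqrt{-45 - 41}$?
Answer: $i \sqrt{86} \left(2 - \sqrt{442}\right) \approx - 176.42 i$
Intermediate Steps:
$B{\left(Q,F \right)} = 2 - \sqrt{F^{2} + Q^{2}}$ ($B{\left(Q,F \right)} = 2 - \sqrt{Q^{2} + F^{2}} = 2 - \sqrt{F^{2} + Q^{2}}$)
$B{\left(A,-1 \right)} \sqrt{-45 - 41} = \left(2 - \sqrt{\left(-1\right)^{2} + 21^{2}}\right) \sqrt{-45 - 41} = \left(2 - \sqrt{1 + 441}\right) \sqrt{-86} = \left(2 - \sqrt{442}\right) i \sqrt{86} = i \sqrt{86} \left(2 - \sqrt{442}\right)$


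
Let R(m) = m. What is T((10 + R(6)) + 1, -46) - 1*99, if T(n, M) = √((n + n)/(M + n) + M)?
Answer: -99 + 6*I*√1102/29 ≈ -99.0 + 6.8682*I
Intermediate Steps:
T(n, M) = √(M + 2*n/(M + n)) (T(n, M) = √((2*n)/(M + n) + M) = √(2*n/(M + n) + M) = √(M + 2*n/(M + n)))
T((10 + R(6)) + 1, -46) - 1*99 = √((2*((10 + 6) + 1) - 46*(-46 + ((10 + 6) + 1)))/(-46 + ((10 + 6) + 1))) - 1*99 = √((2*(16 + 1) - 46*(-46 + (16 + 1)))/(-46 + (16 + 1))) - 99 = √((2*17 - 46*(-46 + 17))/(-46 + 17)) - 99 = √((34 - 46*(-29))/(-29)) - 99 = √(-(34 + 1334)/29) - 99 = √(-1/29*1368) - 99 = √(-1368/29) - 99 = 6*I*√1102/29 - 99 = -99 + 6*I*√1102/29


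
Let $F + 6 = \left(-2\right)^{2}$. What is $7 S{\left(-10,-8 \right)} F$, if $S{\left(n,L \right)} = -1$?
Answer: $14$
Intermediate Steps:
$F = -2$ ($F = -6 + \left(-2\right)^{2} = -6 + 4 = -2$)
$7 S{\left(-10,-8 \right)} F = 7 \left(-1\right) \left(-2\right) = \left(-7\right) \left(-2\right) = 14$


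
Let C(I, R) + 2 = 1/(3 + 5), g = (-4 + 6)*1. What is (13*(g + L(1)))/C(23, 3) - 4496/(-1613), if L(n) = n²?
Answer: -145272/8065 ≈ -18.013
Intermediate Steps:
g = 2 (g = 2*1 = 2)
C(I, R) = -15/8 (C(I, R) = -2 + 1/(3 + 5) = -2 + 1/8 = -2 + ⅛ = -15/8)
(13*(g + L(1)))/C(23, 3) - 4496/(-1613) = (13*(2 + 1²))/(-15/8) - 4496/(-1613) = (13*(2 + 1))*(-8/15) - 4496*(-1/1613) = (13*3)*(-8/15) + 4496/1613 = 39*(-8/15) + 4496/1613 = -104/5 + 4496/1613 = -145272/8065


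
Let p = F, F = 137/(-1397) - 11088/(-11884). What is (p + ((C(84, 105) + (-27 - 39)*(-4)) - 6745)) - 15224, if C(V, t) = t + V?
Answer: -89298412835/4150487 ≈ -21515.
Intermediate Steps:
C(V, t) = V + t
F = 3465457/4150487 (F = 137*(-1/1397) - 11088*(-1/11884) = -137/1397 + 2772/2971 = 3465457/4150487 ≈ 0.83495)
p = 3465457/4150487 ≈ 0.83495
(p + ((C(84, 105) + (-27 - 39)*(-4)) - 6745)) - 15224 = (3465457/4150487 + (((84 + 105) + (-27 - 39)*(-4)) - 6745)) - 15224 = (3465457/4150487 + ((189 - 66*(-4)) - 6745)) - 15224 = (3465457/4150487 + ((189 + 264) - 6745)) - 15224 = (3465457/4150487 + (453 - 6745)) - 15224 = (3465457/4150487 - 6292) - 15224 = -26111398747/4150487 - 15224 = -89298412835/4150487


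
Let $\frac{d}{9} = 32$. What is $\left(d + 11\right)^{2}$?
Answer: $89401$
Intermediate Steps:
$d = 288$ ($d = 9 \cdot 32 = 288$)
$\left(d + 11\right)^{2} = \left(288 + 11\right)^{2} = 299^{2} = 89401$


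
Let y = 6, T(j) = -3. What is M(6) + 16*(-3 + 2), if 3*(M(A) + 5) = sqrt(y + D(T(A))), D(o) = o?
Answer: -21 + sqrt(3)/3 ≈ -20.423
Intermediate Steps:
M(A) = -5 + sqrt(3)/3 (M(A) = -5 + sqrt(6 - 3)/3 = -5 + sqrt(3)/3)
M(6) + 16*(-3 + 2) = (-5 + sqrt(3)/3) + 16*(-3 + 2) = (-5 + sqrt(3)/3) + 16*(-1) = (-5 + sqrt(3)/3) - 16 = -21 + sqrt(3)/3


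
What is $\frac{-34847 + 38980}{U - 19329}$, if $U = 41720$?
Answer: $\frac{4133}{22391} \approx 0.18458$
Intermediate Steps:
$\frac{-34847 + 38980}{U - 19329} = \frac{-34847 + 38980}{41720 - 19329} = \frac{4133}{22391}$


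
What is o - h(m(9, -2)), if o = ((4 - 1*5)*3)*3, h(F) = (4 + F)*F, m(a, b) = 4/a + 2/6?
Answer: -1030/81 ≈ -12.716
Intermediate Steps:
m(a, b) = ⅓ + 4/a (m(a, b) = 4/a + 2*(⅙) = 4/a + ⅓ = ⅓ + 4/a)
h(F) = F*(4 + F)
o = -9 (o = ((4 - 5)*3)*3 = -1*3*3 = -3*3 = -9)
o - h(m(9, -2)) = -9 - (⅓)*(12 + 9)/9*(4 + (⅓)*(12 + 9)/9) = -9 - (⅓)*(⅑)*21*(4 + (⅓)*(⅑)*21) = -9 - 7*(4 + 7/9)/9 = -9 - 7*43/(9*9) = -9 - 1*301/81 = -9 - 301/81 = -1030/81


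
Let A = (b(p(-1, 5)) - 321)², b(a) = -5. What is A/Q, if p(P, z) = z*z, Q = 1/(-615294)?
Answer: -65390985144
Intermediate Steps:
Q = -1/615294 ≈ -1.6252e-6
p(P, z) = z²
A = 106276 (A = (-5 - 321)² = (-326)² = 106276)
A/Q = 106276/(-1/615294) = 106276*(-615294) = -65390985144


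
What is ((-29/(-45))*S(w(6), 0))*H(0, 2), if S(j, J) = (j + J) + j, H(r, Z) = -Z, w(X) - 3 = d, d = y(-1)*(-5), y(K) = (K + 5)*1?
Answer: 1972/45 ≈ 43.822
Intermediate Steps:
y(K) = 5 + K (y(K) = (5 + K)*1 = 5 + K)
d = -20 (d = (5 - 1)*(-5) = 4*(-5) = -20)
w(X) = -17 (w(X) = 3 - 20 = -17)
S(j, J) = J + 2*j (S(j, J) = (J + j) + j = J + 2*j)
((-29/(-45))*S(w(6), 0))*H(0, 2) = ((-29/(-45))*(0 + 2*(-17)))*(-1*2) = ((-29*(-1/45))*(0 - 34))*(-2) = ((29/45)*(-34))*(-2) = -986/45*(-2) = 1972/45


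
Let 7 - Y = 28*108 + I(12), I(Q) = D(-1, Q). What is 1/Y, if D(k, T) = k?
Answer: -1/3016 ≈ -0.00033156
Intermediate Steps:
I(Q) = -1
Y = -3016 (Y = 7 - (28*108 - 1) = 7 - (3024 - 1) = 7 - 1*3023 = 7 - 3023 = -3016)
1/Y = 1/(-3016) = -1/3016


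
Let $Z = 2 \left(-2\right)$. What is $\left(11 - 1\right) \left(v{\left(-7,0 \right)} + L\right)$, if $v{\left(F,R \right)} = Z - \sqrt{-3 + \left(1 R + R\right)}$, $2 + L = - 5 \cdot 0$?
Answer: $-60 - 10 i \sqrt{3} \approx -60.0 - 17.32 i$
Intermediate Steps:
$Z = -4$
$L = -2$ ($L = -2 - 5 \cdot 0 = -2 - 0 = -2 + 0 = -2$)
$v{\left(F,R \right)} = -4 - \sqrt{-3 + 2 R}$ ($v{\left(F,R \right)} = -4 - \sqrt{-3 + \left(1 R + R\right)} = -4 - \sqrt{-3 + \left(R + R\right)} = -4 - \sqrt{-3 + 2 R}$)
$\left(11 - 1\right) \left(v{\left(-7,0 \right)} + L\right) = \left(11 - 1\right) \left(\left(-4 - \sqrt{-3 + 2 \cdot 0}\right) - 2\right) = 10 \left(\left(-4 - \sqrt{-3 + 0}\right) - 2\right) = 10 \left(\left(-4 - \sqrt{-3}\right) - 2\right) = 10 \left(\left(-4 - i \sqrt{3}\right) - 2\right) = 10 \left(-6 - i \sqrt{3}\right) = -60 - 10 i \sqrt{3}$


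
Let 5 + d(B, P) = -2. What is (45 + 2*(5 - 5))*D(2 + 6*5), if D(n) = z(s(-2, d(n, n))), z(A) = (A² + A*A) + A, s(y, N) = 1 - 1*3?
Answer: 270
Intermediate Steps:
d(B, P) = -7 (d(B, P) = -5 - 2 = -7)
s(y, N) = -2 (s(y, N) = 1 - 3 = -2)
z(A) = A + 2*A² (z(A) = (A² + A²) + A = 2*A² + A = A + 2*A²)
D(n) = 6 (D(n) = -2*(1 + 2*(-2)) = -2*(1 - 4) = -2*(-3) = 6)
(45 + 2*(5 - 5))*D(2 + 6*5) = (45 + 2*(5 - 5))*6 = (45 + 2*0)*6 = (45 + 0)*6 = 45*6 = 270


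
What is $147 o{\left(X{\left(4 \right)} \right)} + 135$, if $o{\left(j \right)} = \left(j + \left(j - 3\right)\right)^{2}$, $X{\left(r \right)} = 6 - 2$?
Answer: $3810$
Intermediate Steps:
$X{\left(r \right)} = 4$
$o{\left(j \right)} = \left(-3 + 2 j\right)^{2}$ ($o{\left(j \right)} = \left(j + \left(-3 + j\right)\right)^{2} = \left(-3 + 2 j\right)^{2}$)
$147 o{\left(X{\left(4 \right)} \right)} + 135 = 147 \left(-3 + 2 \cdot 4\right)^{2} + 135 = 147 \left(-3 + 8\right)^{2} + 135 = 147 \cdot 5^{2} + 135 = 147 \cdot 25 + 135 = 3675 + 135 = 3810$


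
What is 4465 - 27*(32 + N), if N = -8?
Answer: 3817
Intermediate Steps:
4465 - 27*(32 + N) = 4465 - 27*(32 - 8) = 4465 - 27*24 = 4465 - 648 = 3817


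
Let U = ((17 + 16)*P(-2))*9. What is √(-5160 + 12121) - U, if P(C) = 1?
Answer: -297 + √6961 ≈ -213.57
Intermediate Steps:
U = 297 (U = ((17 + 16)*1)*9 = (33*1)*9 = 33*9 = 297)
√(-5160 + 12121) - U = √(-5160 + 12121) - 1*297 = √6961 - 297 = -297 + √6961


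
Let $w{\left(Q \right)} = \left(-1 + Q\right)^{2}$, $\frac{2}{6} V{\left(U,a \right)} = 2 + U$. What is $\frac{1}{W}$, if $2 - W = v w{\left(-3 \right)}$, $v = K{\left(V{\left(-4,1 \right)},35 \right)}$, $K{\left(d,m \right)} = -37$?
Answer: $\frac{1}{594} \approx 0.0016835$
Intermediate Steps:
$V{\left(U,a \right)} = 6 + 3 U$ ($V{\left(U,a \right)} = 3 \left(2 + U\right) = 6 + 3 U$)
$v = -37$
$W = 594$ ($W = 2 - - 37 \left(-1 - 3\right)^{2} = 2 - - 37 \left(-4\right)^{2} = 2 - \left(-37\right) 16 = 2 - -592 = 2 + 592 = 594$)
$\frac{1}{W} = \frac{1}{594}$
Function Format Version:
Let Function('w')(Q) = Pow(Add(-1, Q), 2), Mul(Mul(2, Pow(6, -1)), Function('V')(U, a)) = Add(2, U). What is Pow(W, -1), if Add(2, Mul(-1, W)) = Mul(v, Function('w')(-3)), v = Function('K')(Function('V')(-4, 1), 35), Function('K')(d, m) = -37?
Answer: Rational(1, 594) ≈ 0.0016835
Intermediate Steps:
Function('V')(U, a) = Add(6, Mul(3, U)) (Function('V')(U, a) = Mul(3, Add(2, U)) = Add(6, Mul(3, U)))
v = -37
W = 594 (W = Add(2, Mul(-1, Mul(-37, Pow(Add(-1, -3), 2)))) = Add(2, Mul(-1, Mul(-37, Pow(-4, 2)))) = Add(2, Mul(-1, Mul(-37, 16))) = Add(2, Mul(-1, -592)) = Add(2, 592) = 594)
Pow(W, -1) = Pow(594, -1) = Rational(1, 594)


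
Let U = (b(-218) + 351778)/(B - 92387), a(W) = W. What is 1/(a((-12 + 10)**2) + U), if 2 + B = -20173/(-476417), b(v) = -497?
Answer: 44015670040/8706439983 ≈ 5.0555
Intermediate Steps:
B = -932661/476417 (B = -2 - 20173/(-476417) = -2 - 20173*(-1/476417) = -2 + 20173/476417 = -932661/476417 ≈ -1.9577)
U = -167356240177/44015670040 (U = (-497 + 351778)/(-932661/476417 - 92387) = 351281/(-44015670040/476417) = 351281*(-476417/44015670040) = -167356240177/44015670040 ≈ -3.8022)
1/(a((-12 + 10)**2) + U) = 1/((-12 + 10)**2 - 167356240177/44015670040) = 1/((-2)**2 - 167356240177/44015670040) = 1/(4 - 167356240177/44015670040) = 1/(8706439983/44015670040) = 44015670040/8706439983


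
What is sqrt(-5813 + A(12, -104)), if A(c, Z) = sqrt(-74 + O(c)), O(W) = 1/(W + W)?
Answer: sqrt(-209268 + 15*I*sqrt(426))/6 ≈ 0.056398 + 76.243*I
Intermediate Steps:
O(W) = 1/(2*W)
A(c, Z) = sqrt(-74 + 1/(2*c))
sqrt(-5813 + A(12, -104)) = sqrt(-5813 + sqrt(-296 + 2/12)/2) = sqrt(-5813 + sqrt(-296 + 2*(1/12))/2) = sqrt(-5813 + sqrt(-296 + 1/6)/2) = sqrt(-5813 + sqrt(-1775/6)/2) = sqrt(-5813 + (5*I*sqrt(426)/6)/2) = sqrt(-5813 + 5*I*sqrt(426)/12)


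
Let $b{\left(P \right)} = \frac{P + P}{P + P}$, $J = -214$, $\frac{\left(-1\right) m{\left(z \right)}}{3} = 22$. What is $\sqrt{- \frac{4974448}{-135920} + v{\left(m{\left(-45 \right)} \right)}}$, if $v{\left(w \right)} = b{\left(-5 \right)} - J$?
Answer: $\frac{4 \sqrt{1134787585}}{8495} \approx 15.862$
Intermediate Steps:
$m{\left(z \right)} = -66$ ($m{\left(z \right)} = \left(-3\right) 22 = -66$)
$b{\left(P \right)} = 1$ ($b{\left(P \right)} = \frac{2 P}{2 P} = 2 P \frac{1}{2 P} = 1$)
$v{\left(w \right)} = 215$ ($v{\left(w \right)} = 1 - -214 = 1 + 214 = 215$)
$\sqrt{- \frac{4974448}{-135920} + v{\left(m{\left(-45 \right)} \right)}} = \sqrt{- \frac{4974448}{-135920} + 215} = \sqrt{\left(-4974448\right) \left(- \frac{1}{135920}\right) + 215} = \sqrt{\frac{310903}{8495} + 215} = \sqrt{\frac{2137328}{8495}} = \frac{4 \sqrt{1134787585}}{8495}$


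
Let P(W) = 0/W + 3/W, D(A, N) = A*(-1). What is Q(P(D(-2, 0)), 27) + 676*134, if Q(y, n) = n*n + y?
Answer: 182629/2 ≈ 91315.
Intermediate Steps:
D(A, N) = -A
P(W) = 3/W (P(W) = 0 + 3/W = 3/W)
Q(y, n) = y + n**2 (Q(y, n) = n**2 + y = y + n**2)
Q(P(D(-2, 0)), 27) + 676*134 = (3/((-1*(-2))) + 27**2) + 676*134 = (3/2 + 729) + 90584 = 1461/2 + 90584 = 182629/2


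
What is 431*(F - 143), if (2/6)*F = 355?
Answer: 397382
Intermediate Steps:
F = 1065 (F = 3*355 = 1065)
431*(F - 143) = 431*(1065 - 143) = 431*922 = 397382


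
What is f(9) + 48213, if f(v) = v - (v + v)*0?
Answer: 48222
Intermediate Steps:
f(v) = v (f(v) = v - 2*v*0 = v - 1*0 = v + 0 = v)
f(9) + 48213 = 9 + 48213 = 48222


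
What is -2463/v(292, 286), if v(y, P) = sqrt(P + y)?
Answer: -2463*sqrt(2)/34 ≈ -102.45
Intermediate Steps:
-2463/v(292, 286) = -2463/sqrt(286 + 292) = -2463*sqrt(2)/34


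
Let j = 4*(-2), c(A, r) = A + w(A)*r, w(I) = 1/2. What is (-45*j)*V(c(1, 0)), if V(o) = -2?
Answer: -720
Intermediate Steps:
w(I) = ½
c(A, r) = A + r/2
j = -8
(-45*j)*V(c(1, 0)) = -45*(-8)*(-2) = 360*(-2) = -720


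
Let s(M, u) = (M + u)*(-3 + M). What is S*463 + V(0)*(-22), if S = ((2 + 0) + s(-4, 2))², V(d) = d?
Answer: 118528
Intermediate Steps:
s(M, u) = (-3 + M)*(M + u)
S = 256 (S = ((2 + 0) + ((-4)² - 3*(-4) - 3*2 - 4*2))² = (2 + (16 + 12 - 6 - 8))² = (2 + 14)² = 16² = 256)
S*463 + V(0)*(-22) = 256*463 + 0*(-22) = 118528 + 0 = 118528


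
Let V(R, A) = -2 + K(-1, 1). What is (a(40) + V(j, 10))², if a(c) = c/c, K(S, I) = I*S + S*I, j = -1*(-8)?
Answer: 9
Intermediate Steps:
j = 8
K(S, I) = 2*I*S (K(S, I) = I*S + I*S = 2*I*S)
a(c) = 1
V(R, A) = -4 (V(R, A) = -2 + 2*1*(-1) = -2 - 2 = -4)
(a(40) + V(j, 10))² = (1 - 4)² = (-3)² = 9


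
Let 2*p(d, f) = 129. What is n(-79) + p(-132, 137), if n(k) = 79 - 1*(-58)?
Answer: 403/2 ≈ 201.50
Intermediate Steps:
p(d, f) = 129/2 (p(d, f) = (½)*129 = 129/2)
n(k) = 137 (n(k) = 79 + 58 = 137)
n(-79) + p(-132, 137) = 137 + 129/2 = 403/2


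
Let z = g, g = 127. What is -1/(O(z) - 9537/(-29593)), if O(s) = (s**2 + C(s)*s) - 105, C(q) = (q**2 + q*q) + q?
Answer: -29593/122187109504 ≈ -2.4219e-7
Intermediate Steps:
z = 127
C(q) = q + 2*q**2 (C(q) = (q**2 + q**2) + q = 2*q**2 + q = q + 2*q**2)
O(s) = -105 + s**2 + s**2*(1 + 2*s) (O(s) = (s**2 + (s*(1 + 2*s))*s) - 105 = (s**2 + s**2*(1 + 2*s)) - 105 = -105 + s**2 + s**2*(1 + 2*s))
-1/(O(z) - 9537/(-29593)) = -1/((-105 + 2*127**2 + 2*127**3) - 9537/(-29593)) = -1/((-105 + 2*16129 + 2*2048383) - 9537*(-1/29593)) = -1/((-105 + 32258 + 4096766) + 9537/29593) = -1/(4128919 + 9537/29593) = -1/122187109504/29593 = -1*29593/122187109504 = -29593/122187109504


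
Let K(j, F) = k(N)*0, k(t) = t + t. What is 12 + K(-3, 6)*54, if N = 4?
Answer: 12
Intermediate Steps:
k(t) = 2*t
K(j, F) = 0 (K(j, F) = (2*4)*0 = 8*0 = 0)
12 + K(-3, 6)*54 = 12 + 0*54 = 12 + 0 = 12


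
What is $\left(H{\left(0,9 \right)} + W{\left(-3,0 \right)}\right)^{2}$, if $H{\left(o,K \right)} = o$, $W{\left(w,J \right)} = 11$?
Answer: $121$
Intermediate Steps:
$\left(H{\left(0,9 \right)} + W{\left(-3,0 \right)}\right)^{2} = \left(0 + 11\right)^{2} = 11^{2} = 121$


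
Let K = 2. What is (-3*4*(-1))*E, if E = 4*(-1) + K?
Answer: -24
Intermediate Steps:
E = -2 (E = 4*(-1) + 2 = -4 + 2 = -2)
(-3*4*(-1))*E = (-3*4*(-1))*(-2) = -12*(-1)*(-2) = 12*(-2) = -24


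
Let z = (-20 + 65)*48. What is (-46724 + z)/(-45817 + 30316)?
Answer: 44564/15501 ≈ 2.8749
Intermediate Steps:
z = 2160 (z = 45*48 = 2160)
(-46724 + z)/(-45817 + 30316) = (-46724 + 2160)/(-45817 + 30316) = -44564/(-15501) = -44564*(-1/15501) = 44564/15501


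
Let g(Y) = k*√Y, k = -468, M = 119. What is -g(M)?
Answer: 468*√119 ≈ 5105.3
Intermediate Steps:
g(Y) = -468*√Y
-g(M) = -(-468)*√119 = 468*√119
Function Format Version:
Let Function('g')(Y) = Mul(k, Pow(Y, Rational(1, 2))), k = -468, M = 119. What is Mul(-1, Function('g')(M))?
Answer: Mul(468, Pow(119, Rational(1, 2))) ≈ 5105.3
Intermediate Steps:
Function('g')(Y) = Mul(-468, Pow(Y, Rational(1, 2)))
Mul(-1, Function('g')(M)) = Mul(-1, Mul(-468, Pow(119, Rational(1, 2)))) = Mul(468, Pow(119, Rational(1, 2)))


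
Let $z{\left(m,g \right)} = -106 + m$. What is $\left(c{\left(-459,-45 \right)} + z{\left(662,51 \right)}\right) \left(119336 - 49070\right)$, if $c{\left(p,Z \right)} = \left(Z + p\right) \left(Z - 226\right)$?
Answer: $9636279240$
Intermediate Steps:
$c{\left(p,Z \right)} = \left(-226 + Z\right) \left(Z + p\right)$ ($c{\left(p,Z \right)} = \left(Z + p\right) \left(-226 + Z\right) = \left(-226 + Z\right) \left(Z + p\right)$)
$\left(c{\left(-459,-45 \right)} + z{\left(662,51 \right)}\right) \left(119336 - 49070\right) = \left(\left(\left(-45\right)^{2} - -10170 - -103734 - -20655\right) + \left(-106 + 662\right)\right) \left(119336 - 49070\right) = \left(\left(2025 + 10170 + 103734 + 20655\right) + 556\right) 70266 = \left(136584 + 556\right) 70266 = 137140 \cdot 70266 = 9636279240$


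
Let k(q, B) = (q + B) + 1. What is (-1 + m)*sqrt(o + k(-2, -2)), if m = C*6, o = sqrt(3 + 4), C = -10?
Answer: -61*I*sqrt(3 - sqrt(7)) ≈ -36.306*I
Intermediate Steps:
k(q, B) = 1 + B + q (k(q, B) = (B + q) + 1 = 1 + B + q)
o = sqrt(7) ≈ 2.6458
m = -60 (m = -10*6 = -60)
(-1 + m)*sqrt(o + k(-2, -2)) = (-1 - 60)*sqrt(sqrt(7) + (1 - 2 - 2)) = -61*sqrt(sqrt(7) - 3) = -61*sqrt(-3 + sqrt(7))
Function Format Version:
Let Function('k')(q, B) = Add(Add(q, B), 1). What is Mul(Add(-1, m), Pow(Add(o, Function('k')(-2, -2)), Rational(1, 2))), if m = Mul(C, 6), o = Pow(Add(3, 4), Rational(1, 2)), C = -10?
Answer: Mul(-61, I, Pow(Add(3, Mul(-1, Pow(7, Rational(1, 2)))), Rational(1, 2))) ≈ Mul(-36.306, I)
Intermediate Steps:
Function('k')(q, B) = Add(1, B, q) (Function('k')(q, B) = Add(Add(B, q), 1) = Add(1, B, q))
o = Pow(7, Rational(1, 2)) ≈ 2.6458
m = -60 (m = Mul(-10, 6) = -60)
Mul(Add(-1, m), Pow(Add(o, Function('k')(-2, -2)), Rational(1, 2))) = Mul(Add(-1, -60), Pow(Add(Pow(7, Rational(1, 2)), Add(1, -2, -2)), Rational(1, 2))) = Mul(-61, Pow(Add(Pow(7, Rational(1, 2)), -3), Rational(1, 2))) = Mul(-61, Pow(Add(-3, Pow(7, Rational(1, 2))), Rational(1, 2)))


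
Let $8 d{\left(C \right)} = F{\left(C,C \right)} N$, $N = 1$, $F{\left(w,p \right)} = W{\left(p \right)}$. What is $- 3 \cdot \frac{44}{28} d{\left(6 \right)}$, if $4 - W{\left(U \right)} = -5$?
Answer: $- \frac{297}{56} \approx -5.3036$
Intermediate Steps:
$W{\left(U \right)} = 9$ ($W{\left(U \right)} = 4 - -5 = 4 + 5 = 9$)
$F{\left(w,p \right)} = 9$
$d{\left(C \right)} = \frac{9}{8}$ ($d{\left(C \right)} = \frac{9 \cdot 1}{8} = \frac{1}{8} \cdot 9 = \frac{9}{8}$)
$- 3 \cdot \frac{44}{28} d{\left(6 \right)} = - 3 \cdot \frac{44}{28} \cdot \frac{9}{8} = - 3 \cdot 44 \cdot \frac{1}{28} \cdot \frac{9}{8} = \left(-3\right) \frac{11}{7} \cdot \frac{9}{8} = \left(- \frac{33}{7}\right) \frac{9}{8} = - \frac{297}{56}$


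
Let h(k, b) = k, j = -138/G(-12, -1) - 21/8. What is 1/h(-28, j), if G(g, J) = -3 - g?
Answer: -1/28 ≈ -0.035714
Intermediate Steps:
j = -431/24 (j = -138/(-3 - 1*(-12)) - 21/8 = -138/(-3 + 12) - 21*⅛ = -138/9 - 21/8 = -138*⅑ - 21/8 = -46/3 - 21/8 = -431/24 ≈ -17.958)
1/h(-28, j) = 1/(-28) = -1/28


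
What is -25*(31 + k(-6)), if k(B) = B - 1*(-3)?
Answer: -700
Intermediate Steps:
k(B) = 3 + B (k(B) = B + 3 = 3 + B)
-25*(31 + k(-6)) = -25*(31 + (3 - 6)) = -25*(31 - 3) = -25*28 = -700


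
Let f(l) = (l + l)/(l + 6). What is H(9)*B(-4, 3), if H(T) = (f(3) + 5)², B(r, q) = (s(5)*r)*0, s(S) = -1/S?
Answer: 0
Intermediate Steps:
f(l) = 2*l/(6 + l) (f(l) = (2*l)/(6 + l) = 2*l/(6 + l))
B(r, q) = 0 (B(r, q) = ((-1/5)*r)*0 = ((-1*⅕)*r)*0 = -r/5*0 = 0)
H(T) = 289/9 (H(T) = (2*3/(6 + 3) + 5)² = (2*3/9 + 5)² = (2*3*(⅑) + 5)² = (⅔ + 5)² = (17/3)² = 289/9)
H(9)*B(-4, 3) = (289/9)*0 = 0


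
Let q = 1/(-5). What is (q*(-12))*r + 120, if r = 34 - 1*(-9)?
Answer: 1116/5 ≈ 223.20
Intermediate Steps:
r = 43 (r = 34 + 9 = 43)
q = -⅕ ≈ -0.20000
(q*(-12))*r + 120 = -⅕*(-12)*43 + 120 = (12/5)*43 + 120 = 516/5 + 120 = 1116/5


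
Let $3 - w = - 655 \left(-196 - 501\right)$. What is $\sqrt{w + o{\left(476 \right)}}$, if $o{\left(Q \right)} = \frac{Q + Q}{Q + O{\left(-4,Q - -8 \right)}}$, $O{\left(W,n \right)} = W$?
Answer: $\frac{i \sqrt{1589180871}}{59} \approx 675.67 i$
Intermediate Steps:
$o{\left(Q \right)} = \frac{2 Q}{-4 + Q}$ ($o{\left(Q \right)} = \frac{Q + Q}{Q - 4} = \frac{2 Q}{-4 + Q}$)
$w = -456532$ ($w = 3 - - 655 \left(-196 - 501\right) = 3 - \left(-655\right) \left(-697\right) = 3 - 456535 = -456532$)
$\sqrt{w + o{\left(476 \right)}} = \sqrt{-456532 + 2 \cdot 476 \frac{1}{-4 + 476}} = \sqrt{-456532 + 2 \cdot 476 \cdot \frac{1}{472}} = \sqrt{-456532 + \frac{119}{59}} = \sqrt{- \frac{26935269}{59}} = \frac{i \sqrt{1589180871}}{59}$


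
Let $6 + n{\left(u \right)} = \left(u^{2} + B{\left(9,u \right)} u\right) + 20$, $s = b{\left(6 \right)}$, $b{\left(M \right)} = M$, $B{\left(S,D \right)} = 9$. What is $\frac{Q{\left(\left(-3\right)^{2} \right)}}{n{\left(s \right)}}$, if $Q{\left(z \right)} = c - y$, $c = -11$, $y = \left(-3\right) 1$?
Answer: $- \frac{1}{13} \approx -0.076923$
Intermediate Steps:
$y = -3$
$Q{\left(z \right)} = -8$ ($Q{\left(z \right)} = -11 - -3 = -11 + 3 = -8$)
$s = 6$
$n{\left(u \right)} = 14 + u^{2} + 9 u$ ($n{\left(u \right)} = -6 + \left(\left(u^{2} + 9 u\right) + 20\right) = -6 + \left(20 + u^{2} + 9 u\right) = 14 + u^{2} + 9 u$)
$\frac{Q{\left(\left(-3\right)^{2} \right)}}{n{\left(s \right)}} = - \frac{8}{14 + 6^{2} + 9 \cdot 6} = - \frac{8}{14 + 36 + 54} = - \frac{8}{104} = \left(-8\right) \frac{1}{104} = - \frac{1}{13}$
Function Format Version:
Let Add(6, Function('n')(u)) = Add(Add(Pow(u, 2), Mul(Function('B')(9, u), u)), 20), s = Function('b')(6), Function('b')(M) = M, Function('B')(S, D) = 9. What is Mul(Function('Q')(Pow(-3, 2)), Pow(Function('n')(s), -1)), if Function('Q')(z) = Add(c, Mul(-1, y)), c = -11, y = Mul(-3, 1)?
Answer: Rational(-1, 13) ≈ -0.076923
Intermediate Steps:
y = -3
Function('Q')(z) = -8 (Function('Q')(z) = Add(-11, Mul(-1, -3)) = Add(-11, 3) = -8)
s = 6
Function('n')(u) = Add(14, Pow(u, 2), Mul(9, u)) (Function('n')(u) = Add(-6, Add(Add(Pow(u, 2), Mul(9, u)), 20)) = Add(-6, Add(20, Pow(u, 2), Mul(9, u))) = Add(14, Pow(u, 2), Mul(9, u)))
Mul(Function('Q')(Pow(-3, 2)), Pow(Function('n')(s), -1)) = Mul(-8, Pow(Add(14, Pow(6, 2), Mul(9, 6)), -1)) = Mul(-8, Pow(Add(14, 36, 54), -1)) = Mul(-8, Pow(104, -1)) = Mul(-8, Rational(1, 104)) = Rational(-1, 13)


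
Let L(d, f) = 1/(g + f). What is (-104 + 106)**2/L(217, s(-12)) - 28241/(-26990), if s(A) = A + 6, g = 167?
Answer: 17409801/26990 ≈ 645.05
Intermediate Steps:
s(A) = 6 + A
L(d, f) = 1/(167 + f)
(-104 + 106)**2/L(217, s(-12)) - 28241/(-26990) = (-104 + 106)**2/(1/(167 + (6 - 12))) - 28241/(-26990) = 2**2/(1/(167 - 6)) - 28241*(-1/26990) = 4/(1/161) + 28241/26990 = 4*161 + 28241/26990 = 644 + 28241/26990 = 17409801/26990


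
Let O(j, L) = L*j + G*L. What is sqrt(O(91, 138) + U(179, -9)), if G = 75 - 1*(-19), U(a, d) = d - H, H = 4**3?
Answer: sqrt(25457) ≈ 159.55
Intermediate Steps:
H = 64
U(a, d) = -64 + d (U(a, d) = d - 1*64 = d - 64 = -64 + d)
G = 94 (G = 75 + 19 = 94)
O(j, L) = 94*L + L*j (O(j, L) = L*j + 94*L = 94*L + L*j)
sqrt(O(91, 138) + U(179, -9)) = sqrt(138*(94 + 91) + (-64 - 9)) = sqrt(138*185 - 73) = sqrt(25530 - 73) = sqrt(25457)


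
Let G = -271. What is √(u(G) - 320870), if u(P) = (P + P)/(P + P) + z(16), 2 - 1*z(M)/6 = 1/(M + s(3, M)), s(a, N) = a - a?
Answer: I*√5133718/4 ≈ 566.44*I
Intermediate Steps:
s(a, N) = 0
z(M) = 12 - 6/M (z(M) = 12 - 6/(M + 0) = 12 - 6/M)
u(P) = 101/8 (u(P) = (P + P)/(P + P) + (12 - 6/16) = (2*P)/((2*P)) + (12 - 6*1/16) = (2*P)*(1/(2*P)) + (12 - 3/8) = 1 + 93/8 = 101/8)
√(u(G) - 320870) = √(101/8 - 320870) = √(-2566859/8) = I*√5133718/4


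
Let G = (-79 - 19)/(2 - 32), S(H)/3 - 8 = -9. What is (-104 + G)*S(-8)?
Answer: 1511/5 ≈ 302.20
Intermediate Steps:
S(H) = -3 (S(H) = 24 + 3*(-9) = 24 - 27 = -3)
G = 49/15 (G = -98/(-30) = -98*(-1/30) = 49/15 ≈ 3.2667)
(-104 + G)*S(-8) = (-104 + 49/15)*(-3) = -1511/15*(-3) = 1511/5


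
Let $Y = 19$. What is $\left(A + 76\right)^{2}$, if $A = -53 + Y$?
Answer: $1764$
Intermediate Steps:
$A = -34$ ($A = -53 + 19 = -34$)
$\left(A + 76\right)^{2} = \left(-34 + 76\right)^{2} = 42^{2} = 1764$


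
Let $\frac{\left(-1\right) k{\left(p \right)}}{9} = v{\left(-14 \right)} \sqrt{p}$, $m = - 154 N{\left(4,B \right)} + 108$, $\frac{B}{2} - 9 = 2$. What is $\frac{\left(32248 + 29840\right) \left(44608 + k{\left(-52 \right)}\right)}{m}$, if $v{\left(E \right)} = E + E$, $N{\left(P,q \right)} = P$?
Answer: $- \frac{692405376}{127} - \frac{7823088 i \sqrt{13}}{127} \approx -5.452 \cdot 10^{6} - 2.221 \cdot 10^{5} i$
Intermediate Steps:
$B = 22$ ($B = 18 + 2 \cdot 2 = 18 + 4 = 22$)
$v{\left(E \right)} = 2 E$
$m = -508$ ($m = \left(-154\right) 4 + 108 = -616 + 108 = -508$)
$k{\left(p \right)} = 252 \sqrt{p}$ ($k{\left(p \right)} = - 9 \cdot 2 \left(-14\right) \sqrt{p} = - 9 \left(- 28 \sqrt{p}\right) = 252 \sqrt{p}$)
$\frac{\left(32248 + 29840\right) \left(44608 + k{\left(-52 \right)}\right)}{m} = \frac{\left(32248 + 29840\right) \left(44608 + 252 \sqrt{-52}\right)}{-508} = 62088 \left(44608 + 252 \cdot 2 i \sqrt{13}\right) \left(- \frac{1}{508}\right) = 62088 \left(44608 + 504 i \sqrt{13}\right) \left(- \frac{1}{508}\right) = \left(2769621504 + 31292352 i \sqrt{13}\right) \left(- \frac{1}{508}\right) = - \frac{692405376}{127} - \frac{7823088 i \sqrt{13}}{127}$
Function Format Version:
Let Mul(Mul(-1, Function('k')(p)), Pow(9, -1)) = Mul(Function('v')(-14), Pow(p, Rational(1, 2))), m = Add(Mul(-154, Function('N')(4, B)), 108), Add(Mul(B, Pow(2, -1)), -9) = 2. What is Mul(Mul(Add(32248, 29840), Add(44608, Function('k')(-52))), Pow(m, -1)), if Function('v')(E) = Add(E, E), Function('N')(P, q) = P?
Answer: Add(Rational(-692405376, 127), Mul(Rational(-7823088, 127), I, Pow(13, Rational(1, 2)))) ≈ Add(-5.4520e+6, Mul(-2.2210e+5, I))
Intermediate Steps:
B = 22 (B = Add(18, Mul(2, 2)) = Add(18, 4) = 22)
Function('v')(E) = Mul(2, E)
m = -508 (m = Add(Mul(-154, 4), 108) = Add(-616, 108) = -508)
Function('k')(p) = Mul(252, Pow(p, Rational(1, 2))) (Function('k')(p) = Mul(-9, Mul(Mul(2, -14), Pow(p, Rational(1, 2)))) = Mul(-9, Mul(-28, Pow(p, Rational(1, 2)))) = Mul(252, Pow(p, Rational(1, 2))))
Mul(Mul(Add(32248, 29840), Add(44608, Function('k')(-52))), Pow(m, -1)) = Mul(Mul(Add(32248, 29840), Add(44608, Mul(252, Pow(-52, Rational(1, 2))))), Pow(-508, -1)) = Mul(Mul(62088, Add(44608, Mul(252, Mul(2, I, Pow(13, Rational(1, 2)))))), Rational(-1, 508)) = Mul(Mul(62088, Add(44608, Mul(504, I, Pow(13, Rational(1, 2))))), Rational(-1, 508)) = Mul(Add(2769621504, Mul(31292352, I, Pow(13, Rational(1, 2)))), Rational(-1, 508)) = Add(Rational(-692405376, 127), Mul(Rational(-7823088, 127), I, Pow(13, Rational(1, 2))))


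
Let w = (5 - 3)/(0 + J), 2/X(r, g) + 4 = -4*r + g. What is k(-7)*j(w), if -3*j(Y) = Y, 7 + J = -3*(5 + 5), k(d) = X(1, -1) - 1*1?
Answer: -22/999 ≈ -0.022022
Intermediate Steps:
X(r, g) = 2/(-4 + g - 4*r) (X(r, g) = 2/(-4 + (-4*r + g)) = 2/(-4 + (g - 4*r)) = 2/(-4 + g - 4*r))
k(d) = -11/9 (k(d) = -2/(4 - 1*(-1) + 4*1) - 1*1 = -2/(4 + 1 + 4) - 1 = -2/9 - 1 = -11/9)
J = -37 (J = -7 - 3*(5 + 5) = -7 - 3*10 = -7 - 30 = -37)
w = -2/37 (w = (5 - 3)/(0 - 37) = 2/(-37) = 2*(-1/37) = -2/37 ≈ -0.054054)
j(Y) = -Y/3
k(-7)*j(w) = -(-11)*(-2)/(27*37) = -11/9*2/111 = -22/999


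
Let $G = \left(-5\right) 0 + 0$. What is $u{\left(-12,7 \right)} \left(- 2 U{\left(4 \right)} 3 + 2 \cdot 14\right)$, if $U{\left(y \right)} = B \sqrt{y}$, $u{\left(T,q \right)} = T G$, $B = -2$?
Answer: $0$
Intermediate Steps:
$G = 0$ ($G = 0 + 0 = 0$)
$u{\left(T,q \right)} = 0$ ($u{\left(T,q \right)} = T 0 = 0$)
$U{\left(y \right)} = - 2 \sqrt{y}$
$u{\left(-12,7 \right)} \left(- 2 U{\left(4 \right)} 3 + 2 \cdot 14\right) = 0 \left(- 2 \left(- 2 \sqrt{4}\right) 3 + 2 \cdot 14\right) = 0 \left(- 2 \left(\left(-2\right) 2\right) 3 + 28\right) = 0 \left(\left(-2\right) \left(-4\right) 3 + 28\right) = 0 \left(8 \cdot 3 + 28\right) = 0 \left(24 + 28\right) = 0 \cdot 52 = 0$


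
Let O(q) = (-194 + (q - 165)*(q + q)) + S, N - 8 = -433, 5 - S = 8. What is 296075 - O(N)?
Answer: -205228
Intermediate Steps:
S = -3 (S = 5 - 1*8 = 5 - 8 = -3)
N = -425 (N = 8 - 433 = -425)
O(q) = -197 + 2*q*(-165 + q) (O(q) = (-194 + (q - 165)*(q + q)) - 3 = (-194 + (-165 + q)*(2*q)) - 3 = (-194 + 2*q*(-165 + q)) - 3 = -197 + 2*q*(-165 + q))
296075 - O(N) = 296075 - (-197 - 330*(-425) + 2*(-425)**2) = 296075 - (-197 + 140250 + 2*180625) = 296075 - (-197 + 140250 + 361250) = 296075 - 1*501303 = 296075 - 501303 = -205228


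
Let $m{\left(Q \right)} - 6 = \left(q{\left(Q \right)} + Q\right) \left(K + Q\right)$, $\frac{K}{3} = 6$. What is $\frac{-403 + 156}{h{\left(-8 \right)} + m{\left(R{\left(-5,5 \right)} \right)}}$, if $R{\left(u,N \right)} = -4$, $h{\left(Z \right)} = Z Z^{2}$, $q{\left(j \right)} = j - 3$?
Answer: $\frac{247}{660} \approx 0.37424$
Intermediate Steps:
$K = 18$ ($K = 3 \cdot 6 = 18$)
$q{\left(j \right)} = -3 + j$ ($q{\left(j \right)} = j - 3 = -3 + j$)
$h{\left(Z \right)} = Z^{3}$
$m{\left(Q \right)} = 6 + \left(-3 + 2 Q\right) \left(18 + Q\right)$ ($m{\left(Q \right)} = 6 + \left(\left(-3 + Q\right) + Q\right) \left(18 + Q\right) = 6 + \left(-3 + 2 Q\right) \left(18 + Q\right)$)
$\frac{-403 + 156}{h{\left(-8 \right)} + m{\left(R{\left(-5,5 \right)} \right)}} = \frac{-403 + 156}{\left(-8\right)^{3} + \left(-48 + 2 \left(-4\right)^{2} + 33 \left(-4\right)\right)} = - \frac{247}{-512 - 148} = - \frac{247}{-660} = \left(-247\right) \left(- \frac{1}{660}\right) = \frac{247}{660}$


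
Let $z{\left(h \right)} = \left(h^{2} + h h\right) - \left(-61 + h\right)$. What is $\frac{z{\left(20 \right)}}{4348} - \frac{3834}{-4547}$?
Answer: $\frac{20494259}{19770356} \approx 1.0366$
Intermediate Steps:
$z{\left(h \right)} = 61 - h + 2 h^{2}$ ($z{\left(h \right)} = \left(h^{2} + h^{2}\right) - \left(-61 + h\right) = 2 h^{2} - \left(-61 + h\right) = 61 - h + 2 h^{2}$)
$\frac{z{\left(20 \right)}}{4348} - \frac{3834}{-4547} = \frac{61 - 20 + 2 \cdot 20^{2}}{4348} - \frac{3834}{-4547} = \left(61 - 20 + 2 \cdot 400\right) \frac{1}{4348} - - \frac{3834}{4547} = \left(61 - 20 + 800\right) \frac{1}{4348} + \frac{3834}{4547} = 841 \cdot \frac{1}{4348} + \frac{3834}{4547} = \frac{841}{4348} + \frac{3834}{4547} = \frac{20494259}{19770356}$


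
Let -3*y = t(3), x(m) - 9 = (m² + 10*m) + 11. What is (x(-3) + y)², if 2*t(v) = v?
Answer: 9/4 ≈ 2.2500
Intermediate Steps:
t(v) = v/2
x(m) = 20 + m² + 10*m (x(m) = 9 + ((m² + 10*m) + 11) = 9 + (11 + m² + 10*m) = 20 + m² + 10*m)
y = -½ (y = -3/6 = -⅓*3/2 = -½ ≈ -0.50000)
(x(-3) + y)² = ((20 + (-3)² + 10*(-3)) - ½)² = ((20 + 9 - 30) - ½)² = (-1 - ½)² = (-3/2)² = 9/4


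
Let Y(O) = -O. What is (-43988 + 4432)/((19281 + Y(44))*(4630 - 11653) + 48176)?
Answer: 39556/135053275 ≈ 0.00029289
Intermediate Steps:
(-43988 + 4432)/((19281 + Y(44))*(4630 - 11653) + 48176) = (-43988 + 4432)/((19281 - 1*44)*(4630 - 11653) + 48176) = -39556/((19281 - 44)*(-7023) + 48176) = -39556/(19237*(-7023) + 48176) = -39556/(-135101451 + 48176) = -39556/(-135053275) = -39556*(-1/135053275) = 39556/135053275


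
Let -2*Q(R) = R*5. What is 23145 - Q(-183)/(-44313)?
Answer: 683749895/29542 ≈ 23145.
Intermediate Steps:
Q(R) = -5*R/2 (Q(R) = -R*5/2 = -5*R/2)
23145 - Q(-183)/(-44313) = 23145 - (-5/2*(-183))/(-44313) = 23145 - 915*(-1)/(2*44313) = 23145 - 1*(-305/29542) = 23145 + 305/29542 = 683749895/29542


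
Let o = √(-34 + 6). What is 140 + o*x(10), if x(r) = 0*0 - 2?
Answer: 140 - 4*I*√7 ≈ 140.0 - 10.583*I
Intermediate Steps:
x(r) = -2 (x(r) = 0 - 2 = -2)
o = 2*I*√7 (o = √(-28) = 2*I*√7 ≈ 5.2915*I)
140 + o*x(10) = 140 + (2*I*√7)*(-2) = 140 - 4*I*√7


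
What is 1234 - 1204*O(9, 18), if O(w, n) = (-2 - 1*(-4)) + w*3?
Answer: -33682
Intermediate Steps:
O(w, n) = 2 + 3*w (O(w, n) = (-2 + 4) + 3*w = 2 + 3*w)
1234 - 1204*O(9, 18) = 1234 - 1204*(2 + 3*9) = 1234 - 1204*(2 + 27) = 1234 - 1204*29 = 1234 - 34916 = -33682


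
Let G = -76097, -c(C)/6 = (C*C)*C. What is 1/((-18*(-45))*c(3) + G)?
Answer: -1/207317 ≈ -4.8235e-6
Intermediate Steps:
c(C) = -6*C³ (c(C) = -6*C*C*C = -6*C²*C = -6*C³)
1/((-18*(-45))*c(3) + G) = 1/((-18*(-45))*(-6*3³) - 76097) = 1/(810*(-6*27) - 76097) = 1/(810*(-162) - 76097) = 1/(-131220 - 76097) = 1/(-207317) = -1/207317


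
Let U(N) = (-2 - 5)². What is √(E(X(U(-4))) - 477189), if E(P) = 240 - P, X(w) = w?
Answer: I*√476998 ≈ 690.65*I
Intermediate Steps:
U(N) = 49 (U(N) = (-7)² = 49)
√(E(X(U(-4))) - 477189) = √((240 - 1*49) - 477189) = √((240 - 49) - 477189) = √(191 - 477189) = √(-476998) = I*√476998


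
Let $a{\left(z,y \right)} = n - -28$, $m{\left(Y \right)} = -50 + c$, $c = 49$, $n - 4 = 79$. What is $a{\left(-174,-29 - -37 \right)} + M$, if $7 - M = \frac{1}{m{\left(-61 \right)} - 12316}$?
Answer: $\frac{1453407}{12317} \approx 118.0$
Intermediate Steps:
$n = 83$ ($n = 4 + 79 = 83$)
$m{\left(Y \right)} = -1$ ($m{\left(Y \right)} = -50 + 49 = -1$)
$a{\left(z,y \right)} = 111$ ($a{\left(z,y \right)} = 83 - -28 = 83 + 28 = 111$)
$M = \frac{86220}{12317}$ ($M = 7 - \frac{1}{-1 - 12316} = 7 - \frac{1}{-12317} = 7 - - \frac{1}{12317} = 7 + \frac{1}{12317} = \frac{86220}{12317} \approx 7.0001$)
$a{\left(-174,-29 - -37 \right)} + M = 111 + \frac{86220}{12317} = \frac{1453407}{12317}$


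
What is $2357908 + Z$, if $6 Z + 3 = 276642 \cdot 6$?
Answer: $\frac{5269099}{2} \approx 2.6345 \cdot 10^{6}$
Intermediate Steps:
$Z = \frac{553283}{2}$ ($Z = - \frac{1}{2} + \frac{276642 \cdot 6}{6} = - \frac{1}{2} + \frac{1}{6} \cdot 1659852 = - \frac{1}{2} + 276642 = \frac{553283}{2} \approx 2.7664 \cdot 10^{5}$)
$2357908 + Z = 2357908 + \frac{553283}{2} = \frac{5269099}{2}$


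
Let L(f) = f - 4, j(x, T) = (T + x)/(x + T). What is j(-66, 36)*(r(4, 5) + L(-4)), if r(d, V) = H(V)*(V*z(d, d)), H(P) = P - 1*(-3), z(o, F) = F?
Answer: 152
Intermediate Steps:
H(P) = 3 + P (H(P) = P + 3 = 3 + P)
j(x, T) = 1 (j(x, T) = (T + x)/(T + x) = 1)
L(f) = -4 + f
r(d, V) = V*d*(3 + V) (r(d, V) = (3 + V)*(V*d) = V*d*(3 + V))
j(-66, 36)*(r(4, 5) + L(-4)) = 1*(5*4*(3 + 5) + (-4 - 4)) = 1*(5*4*8 - 8) = 1*(160 - 8) = 1*152 = 152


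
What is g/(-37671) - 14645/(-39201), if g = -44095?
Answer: 253362210/164082319 ≈ 1.5441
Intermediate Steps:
g/(-37671) - 14645/(-39201) = -44095/(-37671) - 14645/(-39201) = -44095*(-1/37671) - 14645*(-1/39201) = 44095/37671 + 14645/39201 = 253362210/164082319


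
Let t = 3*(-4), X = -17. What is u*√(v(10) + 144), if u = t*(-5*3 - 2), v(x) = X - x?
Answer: 612*√13 ≈ 2206.6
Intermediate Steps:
v(x) = -17 - x
t = -12
u = 204 (u = -12*(-5*3 - 2) = -12*(-15 - 2) = -12*(-17) = 204)
u*√(v(10) + 144) = 204*√((-17 - 1*10) + 144) = 204*√((-17 - 10) + 144) = 204*√(-27 + 144) = 204*√117 = 204*(3*√13) = 612*√13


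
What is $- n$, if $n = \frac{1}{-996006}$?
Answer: $\frac{1}{996006} \approx 1.004 \cdot 10^{-6}$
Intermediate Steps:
$n = - \frac{1}{996006} \approx -1.004 \cdot 10^{-6}$
$- n = \left(-1\right) \left(- \frac{1}{996006}\right) = \frac{1}{996006}$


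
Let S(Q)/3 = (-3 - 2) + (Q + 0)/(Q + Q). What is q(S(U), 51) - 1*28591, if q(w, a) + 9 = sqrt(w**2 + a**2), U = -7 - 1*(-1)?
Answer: -28600 + 3*sqrt(1237)/2 ≈ -28547.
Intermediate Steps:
U = -6 (U = -7 + 1 = -6)
S(Q) = -27/2 (S(Q) = 3*((-3 - 2) + (Q + 0)/(Q + Q)) = 3*(-5 + Q/((2*Q))) = 3*(-5 + Q*(1/(2*Q))) = 3*(-5 + 1/2) = 3*(-9/2) = -27/2)
q(w, a) = -9 + sqrt(a**2 + w**2) (q(w, a) = -9 + sqrt(w**2 + a**2) = -9 + sqrt(a**2 + w**2))
q(S(U), 51) - 1*28591 = (-9 + sqrt(51**2 + (-27/2)**2)) - 1*28591 = (-9 + sqrt(2601 + 729/4)) - 28591 = (-9 + sqrt(11133/4)) - 28591 = (-9 + 3*sqrt(1237)/2) - 28591 = -28600 + 3*sqrt(1237)/2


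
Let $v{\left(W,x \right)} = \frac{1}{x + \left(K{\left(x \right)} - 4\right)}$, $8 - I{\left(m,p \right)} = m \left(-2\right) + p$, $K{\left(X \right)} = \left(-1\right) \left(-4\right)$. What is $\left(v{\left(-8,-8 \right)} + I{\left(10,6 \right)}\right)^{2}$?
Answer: $\frac{30625}{64} \approx 478.52$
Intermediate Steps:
$K{\left(X \right)} = 4$
$I{\left(m,p \right)} = 8 - p + 2 m$ ($I{\left(m,p \right)} = 8 - \left(m \left(-2\right) + p\right) = 8 - \left(- 2 m + p\right) = 8 - \left(p - 2 m\right) = 8 + \left(- p + 2 m\right) = 8 - p + 2 m$)
$v{\left(W,x \right)} = \frac{1}{x}$ ($v{\left(W,x \right)} = \frac{1}{x + \left(4 - 4\right)} = \frac{1}{x + 0} = \frac{1}{x}$)
$\left(v{\left(-8,-8 \right)} + I{\left(10,6 \right)}\right)^{2} = \left(\frac{1}{-8} + \left(8 - 6 + 2 \cdot 10\right)\right)^{2} = \left(- \frac{1}{8} + \left(8 - 6 + 20\right)\right)^{2} = \left(- \frac{1}{8} + 22\right)^{2} = \left(\frac{175}{8}\right)^{2} = \frac{30625}{64}$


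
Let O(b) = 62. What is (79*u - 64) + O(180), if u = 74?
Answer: 5844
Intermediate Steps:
(79*u - 64) + O(180) = (79*74 - 64) + 62 = (5846 - 64) + 62 = 5782 + 62 = 5844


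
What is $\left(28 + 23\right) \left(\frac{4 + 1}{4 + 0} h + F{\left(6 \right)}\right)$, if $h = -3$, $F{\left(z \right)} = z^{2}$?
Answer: $\frac{6579}{4} \approx 1644.8$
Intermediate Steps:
$\left(28 + 23\right) \left(\frac{4 + 1}{4 + 0} h + F{\left(6 \right)}\right) = \left(28 + 23\right) \left(\frac{4 + 1}{4 + 0} \left(-3\right) + 6^{2}\right) = 51 \left(\frac{5}{4} \left(-3\right) + 36\right) = 51 \left(- \frac{15}{4} + 36\right) = 51 \cdot \frac{129}{4} = \frac{6579}{4}$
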